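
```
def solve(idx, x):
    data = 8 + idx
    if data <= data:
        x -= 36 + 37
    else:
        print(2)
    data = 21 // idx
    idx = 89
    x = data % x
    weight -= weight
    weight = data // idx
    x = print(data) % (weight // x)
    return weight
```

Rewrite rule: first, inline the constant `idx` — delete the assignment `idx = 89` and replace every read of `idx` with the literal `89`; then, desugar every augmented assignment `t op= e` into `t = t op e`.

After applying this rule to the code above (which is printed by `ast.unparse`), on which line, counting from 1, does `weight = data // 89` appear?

10

Transformed code:
def solve(idx, x):
    data = 8 + 89
    if data <= data:
        x = x - (36 + 37)
    else:
        print(2)
    data = 21 // 89
    x = data % x
    weight = weight - weight
    weight = data // 89
    x = print(data) % (weight // x)
    return weight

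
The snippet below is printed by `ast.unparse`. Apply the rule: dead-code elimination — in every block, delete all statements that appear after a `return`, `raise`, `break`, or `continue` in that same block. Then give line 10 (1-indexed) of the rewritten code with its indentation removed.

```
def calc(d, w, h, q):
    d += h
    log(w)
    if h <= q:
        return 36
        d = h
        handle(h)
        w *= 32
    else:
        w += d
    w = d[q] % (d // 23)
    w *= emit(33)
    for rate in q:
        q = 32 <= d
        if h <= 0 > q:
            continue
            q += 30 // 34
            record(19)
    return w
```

Transformed code:
def calc(d, w, h, q):
    d += h
    log(w)
    if h <= q:
        return 36
    else:
        w += d
    w = d[q] % (d // 23)
    w *= emit(33)
    for rate in q:
        q = 32 <= d
        if h <= 0 > q:
            continue
    return w

for rate in q:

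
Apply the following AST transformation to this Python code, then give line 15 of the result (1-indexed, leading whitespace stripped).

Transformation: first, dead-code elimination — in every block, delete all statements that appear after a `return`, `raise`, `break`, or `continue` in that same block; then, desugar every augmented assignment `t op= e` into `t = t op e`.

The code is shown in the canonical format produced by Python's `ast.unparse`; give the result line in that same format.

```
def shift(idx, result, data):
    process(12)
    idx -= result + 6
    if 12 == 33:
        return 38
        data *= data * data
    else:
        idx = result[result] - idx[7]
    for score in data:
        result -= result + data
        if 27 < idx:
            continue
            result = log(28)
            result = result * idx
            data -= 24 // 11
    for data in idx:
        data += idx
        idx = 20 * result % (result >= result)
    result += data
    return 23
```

Transformed code:
def shift(idx, result, data):
    process(12)
    idx = idx - (result + 6)
    if 12 == 33:
        return 38
    else:
        idx = result[result] - idx[7]
    for score in data:
        result = result - (result + data)
        if 27 < idx:
            continue
    for data in idx:
        data = data + idx
        idx = 20 * result % (result >= result)
    result = result + data
    return 23

result = result + data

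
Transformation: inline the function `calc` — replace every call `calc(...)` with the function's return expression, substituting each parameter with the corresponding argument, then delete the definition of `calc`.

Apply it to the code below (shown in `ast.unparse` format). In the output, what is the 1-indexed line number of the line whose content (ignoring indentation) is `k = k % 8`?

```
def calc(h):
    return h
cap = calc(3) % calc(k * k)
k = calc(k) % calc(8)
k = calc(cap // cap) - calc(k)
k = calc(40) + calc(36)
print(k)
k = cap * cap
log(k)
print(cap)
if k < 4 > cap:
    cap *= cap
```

Transformed code:
cap = 3 % (k * k)
k = k % 8
k = cap // cap - k
k = 40 + 36
print(k)
k = cap * cap
log(k)
print(cap)
if k < 4 > cap:
    cap *= cap

2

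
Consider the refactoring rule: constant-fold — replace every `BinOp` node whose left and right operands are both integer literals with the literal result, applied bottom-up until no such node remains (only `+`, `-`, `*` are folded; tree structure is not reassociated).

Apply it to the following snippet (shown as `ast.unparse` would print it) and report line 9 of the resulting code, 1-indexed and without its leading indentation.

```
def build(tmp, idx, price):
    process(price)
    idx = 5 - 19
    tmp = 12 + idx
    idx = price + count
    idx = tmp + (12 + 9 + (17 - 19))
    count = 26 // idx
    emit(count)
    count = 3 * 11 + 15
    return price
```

count = 48

Transformed code:
def build(tmp, idx, price):
    process(price)
    idx = -14
    tmp = 12 + idx
    idx = price + count
    idx = tmp + 19
    count = 26 // idx
    emit(count)
    count = 48
    return price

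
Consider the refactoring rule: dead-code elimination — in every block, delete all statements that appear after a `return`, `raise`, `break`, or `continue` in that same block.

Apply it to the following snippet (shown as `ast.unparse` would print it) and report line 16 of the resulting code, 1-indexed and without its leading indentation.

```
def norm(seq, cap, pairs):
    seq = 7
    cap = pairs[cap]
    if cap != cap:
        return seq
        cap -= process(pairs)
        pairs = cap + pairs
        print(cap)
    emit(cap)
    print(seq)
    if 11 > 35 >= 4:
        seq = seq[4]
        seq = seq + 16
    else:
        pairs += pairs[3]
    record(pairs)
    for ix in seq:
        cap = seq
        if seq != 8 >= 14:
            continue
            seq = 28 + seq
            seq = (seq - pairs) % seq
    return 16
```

if seq != 8 >= 14:

Transformed code:
def norm(seq, cap, pairs):
    seq = 7
    cap = pairs[cap]
    if cap != cap:
        return seq
    emit(cap)
    print(seq)
    if 11 > 35 >= 4:
        seq = seq[4]
        seq = seq + 16
    else:
        pairs += pairs[3]
    record(pairs)
    for ix in seq:
        cap = seq
        if seq != 8 >= 14:
            continue
    return 16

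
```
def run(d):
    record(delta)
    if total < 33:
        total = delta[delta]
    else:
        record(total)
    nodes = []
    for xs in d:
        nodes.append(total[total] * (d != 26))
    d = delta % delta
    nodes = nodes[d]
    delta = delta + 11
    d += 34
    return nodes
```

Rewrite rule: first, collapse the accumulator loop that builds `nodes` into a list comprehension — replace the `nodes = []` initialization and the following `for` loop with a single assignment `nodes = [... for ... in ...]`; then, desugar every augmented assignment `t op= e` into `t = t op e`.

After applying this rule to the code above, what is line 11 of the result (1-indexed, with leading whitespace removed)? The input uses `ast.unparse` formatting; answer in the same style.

Transformed code:
def run(d):
    record(delta)
    if total < 33:
        total = delta[delta]
    else:
        record(total)
    nodes = [total[total] * (d != 26) for xs in d]
    d = delta % delta
    nodes = nodes[d]
    delta = delta + 11
    d = d + 34
    return nodes

d = d + 34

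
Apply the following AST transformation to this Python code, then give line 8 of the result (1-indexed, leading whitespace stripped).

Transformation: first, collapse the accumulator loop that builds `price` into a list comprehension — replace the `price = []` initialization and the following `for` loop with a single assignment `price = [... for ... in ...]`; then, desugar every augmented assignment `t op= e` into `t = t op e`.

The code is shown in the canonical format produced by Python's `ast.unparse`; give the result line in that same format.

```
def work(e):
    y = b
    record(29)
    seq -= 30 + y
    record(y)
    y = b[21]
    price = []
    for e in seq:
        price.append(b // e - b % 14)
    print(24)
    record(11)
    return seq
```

Transformed code:
def work(e):
    y = b
    record(29)
    seq = seq - (30 + y)
    record(y)
    y = b[21]
    price = [b // e - b % 14 for e in seq]
    print(24)
    record(11)
    return seq

print(24)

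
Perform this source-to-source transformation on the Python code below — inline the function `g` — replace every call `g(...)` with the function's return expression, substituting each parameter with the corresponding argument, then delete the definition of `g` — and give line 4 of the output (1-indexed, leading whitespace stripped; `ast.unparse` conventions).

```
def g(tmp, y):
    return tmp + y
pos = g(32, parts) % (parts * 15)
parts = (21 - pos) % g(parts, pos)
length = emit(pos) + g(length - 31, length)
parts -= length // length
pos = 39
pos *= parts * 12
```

Transformed code:
pos = (32 + parts) % (parts * 15)
parts = (21 - pos) % (parts + pos)
length = emit(pos) + (length - 31 + length)
parts -= length // length
pos = 39
pos *= parts * 12

parts -= length // length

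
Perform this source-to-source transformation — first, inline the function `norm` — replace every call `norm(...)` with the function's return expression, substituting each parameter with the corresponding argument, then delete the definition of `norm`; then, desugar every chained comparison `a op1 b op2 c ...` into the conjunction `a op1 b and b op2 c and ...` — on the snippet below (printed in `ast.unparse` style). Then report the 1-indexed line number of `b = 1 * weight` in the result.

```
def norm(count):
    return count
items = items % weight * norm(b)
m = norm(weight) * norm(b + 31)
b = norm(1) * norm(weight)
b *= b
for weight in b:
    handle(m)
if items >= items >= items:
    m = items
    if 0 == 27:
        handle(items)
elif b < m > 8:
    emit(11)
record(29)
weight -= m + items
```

Transformed code:
items = items % weight * b
m = weight * (b + 31)
b = 1 * weight
b *= b
for weight in b:
    handle(m)
if items >= items and items >= items:
    m = items
    if 0 == 27:
        handle(items)
elif b < m and m > 8:
    emit(11)
record(29)
weight -= m + items

3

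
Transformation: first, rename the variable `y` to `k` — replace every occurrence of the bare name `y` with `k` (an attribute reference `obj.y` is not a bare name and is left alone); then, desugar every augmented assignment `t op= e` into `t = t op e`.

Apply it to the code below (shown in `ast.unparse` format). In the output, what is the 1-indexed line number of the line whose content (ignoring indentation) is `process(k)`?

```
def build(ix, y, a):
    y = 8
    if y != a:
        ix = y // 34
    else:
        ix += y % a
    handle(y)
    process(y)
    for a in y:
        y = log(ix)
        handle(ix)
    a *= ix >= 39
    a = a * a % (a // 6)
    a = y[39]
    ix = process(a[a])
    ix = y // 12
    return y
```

8

Transformed code:
def build(ix, k, a):
    k = 8
    if k != a:
        ix = k // 34
    else:
        ix = ix + k % a
    handle(k)
    process(k)
    for a in k:
        k = log(ix)
        handle(ix)
    a = a * (ix >= 39)
    a = a * a % (a // 6)
    a = k[39]
    ix = process(a[a])
    ix = k // 12
    return k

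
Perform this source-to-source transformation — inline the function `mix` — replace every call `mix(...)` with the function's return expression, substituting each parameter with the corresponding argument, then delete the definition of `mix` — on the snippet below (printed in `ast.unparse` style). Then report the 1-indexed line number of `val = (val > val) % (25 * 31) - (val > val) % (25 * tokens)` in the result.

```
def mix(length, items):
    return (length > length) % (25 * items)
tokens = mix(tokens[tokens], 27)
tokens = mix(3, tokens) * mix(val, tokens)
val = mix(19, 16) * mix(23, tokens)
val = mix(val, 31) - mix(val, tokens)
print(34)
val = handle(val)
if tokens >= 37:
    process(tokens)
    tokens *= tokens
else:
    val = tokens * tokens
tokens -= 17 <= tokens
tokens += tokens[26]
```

Transformed code:
tokens = (tokens[tokens] > tokens[tokens]) % (25 * 27)
tokens = (3 > 3) % (25 * tokens) * ((val > val) % (25 * tokens))
val = (19 > 19) % (25 * 16) * ((23 > 23) % (25 * tokens))
val = (val > val) % (25 * 31) - (val > val) % (25 * tokens)
print(34)
val = handle(val)
if tokens >= 37:
    process(tokens)
    tokens *= tokens
else:
    val = tokens * tokens
tokens -= 17 <= tokens
tokens += tokens[26]

4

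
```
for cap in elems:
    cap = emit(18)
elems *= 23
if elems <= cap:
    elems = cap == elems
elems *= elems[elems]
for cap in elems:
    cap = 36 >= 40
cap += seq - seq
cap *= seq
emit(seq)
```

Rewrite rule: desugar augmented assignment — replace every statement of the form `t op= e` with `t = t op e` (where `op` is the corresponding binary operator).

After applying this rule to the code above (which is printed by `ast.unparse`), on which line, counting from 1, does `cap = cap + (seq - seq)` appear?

Transformed code:
for cap in elems:
    cap = emit(18)
elems = elems * 23
if elems <= cap:
    elems = cap == elems
elems = elems * elems[elems]
for cap in elems:
    cap = 36 >= 40
cap = cap + (seq - seq)
cap = cap * seq
emit(seq)

9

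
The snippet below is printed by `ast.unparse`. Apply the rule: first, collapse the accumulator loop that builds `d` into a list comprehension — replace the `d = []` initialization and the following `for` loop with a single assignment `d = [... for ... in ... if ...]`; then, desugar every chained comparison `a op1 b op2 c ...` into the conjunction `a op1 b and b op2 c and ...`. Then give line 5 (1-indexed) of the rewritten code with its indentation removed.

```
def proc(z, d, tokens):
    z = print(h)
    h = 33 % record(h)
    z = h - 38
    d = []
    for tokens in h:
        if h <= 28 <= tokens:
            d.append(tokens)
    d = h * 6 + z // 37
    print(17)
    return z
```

Transformed code:
def proc(z, d, tokens):
    z = print(h)
    h = 33 % record(h)
    z = h - 38
    d = [tokens for tokens in h if h <= 28 and 28 <= tokens]
    d = h * 6 + z // 37
    print(17)
    return z

d = [tokens for tokens in h if h <= 28 and 28 <= tokens]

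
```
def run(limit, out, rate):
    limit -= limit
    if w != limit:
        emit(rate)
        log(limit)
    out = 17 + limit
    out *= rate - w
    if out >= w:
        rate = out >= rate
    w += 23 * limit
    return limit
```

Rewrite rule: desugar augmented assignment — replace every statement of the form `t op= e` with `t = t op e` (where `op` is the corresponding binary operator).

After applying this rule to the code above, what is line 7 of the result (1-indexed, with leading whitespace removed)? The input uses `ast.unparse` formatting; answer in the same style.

out = out * (rate - w)

Transformed code:
def run(limit, out, rate):
    limit = limit - limit
    if w != limit:
        emit(rate)
        log(limit)
    out = 17 + limit
    out = out * (rate - w)
    if out >= w:
        rate = out >= rate
    w = w + 23 * limit
    return limit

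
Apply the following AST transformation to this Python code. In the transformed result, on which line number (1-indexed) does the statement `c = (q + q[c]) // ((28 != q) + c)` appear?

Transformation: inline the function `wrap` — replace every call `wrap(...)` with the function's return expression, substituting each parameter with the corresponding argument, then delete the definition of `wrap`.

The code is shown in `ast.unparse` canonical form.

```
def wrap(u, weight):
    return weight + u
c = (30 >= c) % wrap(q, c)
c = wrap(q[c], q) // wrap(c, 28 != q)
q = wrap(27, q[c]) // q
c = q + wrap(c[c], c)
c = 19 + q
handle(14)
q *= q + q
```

2

Transformed code:
c = (30 >= c) % (c + q)
c = (q + q[c]) // ((28 != q) + c)
q = (q[c] + 27) // q
c = q + (c + c[c])
c = 19 + q
handle(14)
q *= q + q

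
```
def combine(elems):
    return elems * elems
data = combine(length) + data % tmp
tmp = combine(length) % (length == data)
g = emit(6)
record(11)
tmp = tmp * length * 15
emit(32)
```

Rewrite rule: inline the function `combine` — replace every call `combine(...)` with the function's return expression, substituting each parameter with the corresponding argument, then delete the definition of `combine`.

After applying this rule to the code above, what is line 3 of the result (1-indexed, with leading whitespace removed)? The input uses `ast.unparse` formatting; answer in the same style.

Transformed code:
data = length * length + data % tmp
tmp = length * length % (length == data)
g = emit(6)
record(11)
tmp = tmp * length * 15
emit(32)

g = emit(6)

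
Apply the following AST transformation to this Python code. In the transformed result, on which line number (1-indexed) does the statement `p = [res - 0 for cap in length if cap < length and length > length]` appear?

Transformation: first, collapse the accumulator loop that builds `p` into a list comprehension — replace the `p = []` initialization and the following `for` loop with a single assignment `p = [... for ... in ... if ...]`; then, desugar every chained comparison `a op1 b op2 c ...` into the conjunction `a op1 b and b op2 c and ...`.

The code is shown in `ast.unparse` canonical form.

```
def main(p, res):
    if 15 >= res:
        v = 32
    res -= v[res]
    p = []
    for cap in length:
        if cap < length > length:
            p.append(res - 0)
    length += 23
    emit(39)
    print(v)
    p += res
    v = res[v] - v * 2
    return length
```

5

Transformed code:
def main(p, res):
    if 15 >= res:
        v = 32
    res -= v[res]
    p = [res - 0 for cap in length if cap < length and length > length]
    length += 23
    emit(39)
    print(v)
    p += res
    v = res[v] - v * 2
    return length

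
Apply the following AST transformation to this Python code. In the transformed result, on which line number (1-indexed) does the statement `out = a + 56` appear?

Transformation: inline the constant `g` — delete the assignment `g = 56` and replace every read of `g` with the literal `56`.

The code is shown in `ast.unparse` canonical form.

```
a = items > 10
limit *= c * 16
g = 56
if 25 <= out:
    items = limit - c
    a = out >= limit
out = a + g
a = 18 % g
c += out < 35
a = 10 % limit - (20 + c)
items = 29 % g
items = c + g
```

Transformed code:
a = items > 10
limit *= c * 16
if 25 <= out:
    items = limit - c
    a = out >= limit
out = a + 56
a = 18 % 56
c += out < 35
a = 10 % limit - (20 + c)
items = 29 % 56
items = c + 56

6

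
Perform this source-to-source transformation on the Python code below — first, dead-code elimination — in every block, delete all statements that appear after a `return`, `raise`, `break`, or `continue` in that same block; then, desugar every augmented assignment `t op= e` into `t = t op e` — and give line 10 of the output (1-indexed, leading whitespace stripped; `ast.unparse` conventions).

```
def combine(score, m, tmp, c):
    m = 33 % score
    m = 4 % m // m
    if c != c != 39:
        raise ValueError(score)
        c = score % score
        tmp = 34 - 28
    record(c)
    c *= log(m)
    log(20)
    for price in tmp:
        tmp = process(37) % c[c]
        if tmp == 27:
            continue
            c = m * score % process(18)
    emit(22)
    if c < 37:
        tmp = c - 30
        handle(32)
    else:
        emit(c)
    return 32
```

Transformed code:
def combine(score, m, tmp, c):
    m = 33 % score
    m = 4 % m // m
    if c != c != 39:
        raise ValueError(score)
    record(c)
    c = c * log(m)
    log(20)
    for price in tmp:
        tmp = process(37) % c[c]
        if tmp == 27:
            continue
    emit(22)
    if c < 37:
        tmp = c - 30
        handle(32)
    else:
        emit(c)
    return 32

tmp = process(37) % c[c]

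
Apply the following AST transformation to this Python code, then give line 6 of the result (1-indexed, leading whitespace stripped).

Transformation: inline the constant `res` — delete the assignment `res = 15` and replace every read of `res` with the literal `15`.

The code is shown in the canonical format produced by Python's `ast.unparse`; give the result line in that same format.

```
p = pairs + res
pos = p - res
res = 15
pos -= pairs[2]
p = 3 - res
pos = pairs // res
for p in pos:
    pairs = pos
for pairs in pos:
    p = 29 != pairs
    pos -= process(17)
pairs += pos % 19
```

Transformed code:
p = pairs + 15
pos = p - 15
pos -= pairs[2]
p = 3 - 15
pos = pairs // 15
for p in pos:
    pairs = pos
for pairs in pos:
    p = 29 != pairs
    pos -= process(17)
pairs += pos % 19

for p in pos:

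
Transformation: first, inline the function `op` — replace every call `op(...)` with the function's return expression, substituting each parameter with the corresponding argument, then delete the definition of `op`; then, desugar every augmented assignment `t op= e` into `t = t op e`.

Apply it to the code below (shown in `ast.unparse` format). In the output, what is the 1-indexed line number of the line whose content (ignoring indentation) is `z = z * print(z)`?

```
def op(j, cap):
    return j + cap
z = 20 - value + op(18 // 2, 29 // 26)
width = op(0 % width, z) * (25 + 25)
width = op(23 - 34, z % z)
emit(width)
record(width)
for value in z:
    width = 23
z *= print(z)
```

8

Transformed code:
z = 20 - value + (18 // 2 + 29 // 26)
width = (0 % width + z) * (25 + 25)
width = 23 - 34 + z % z
emit(width)
record(width)
for value in z:
    width = 23
z = z * print(z)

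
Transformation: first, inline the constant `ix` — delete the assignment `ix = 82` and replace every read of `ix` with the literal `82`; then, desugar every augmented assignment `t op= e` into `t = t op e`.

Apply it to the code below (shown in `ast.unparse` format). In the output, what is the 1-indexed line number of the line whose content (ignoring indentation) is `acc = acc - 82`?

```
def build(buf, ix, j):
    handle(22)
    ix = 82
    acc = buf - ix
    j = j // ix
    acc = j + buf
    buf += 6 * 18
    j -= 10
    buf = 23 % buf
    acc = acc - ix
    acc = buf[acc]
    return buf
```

9

Transformed code:
def build(buf, ix, j):
    handle(22)
    acc = buf - 82
    j = j // 82
    acc = j + buf
    buf = buf + 6 * 18
    j = j - 10
    buf = 23 % buf
    acc = acc - 82
    acc = buf[acc]
    return buf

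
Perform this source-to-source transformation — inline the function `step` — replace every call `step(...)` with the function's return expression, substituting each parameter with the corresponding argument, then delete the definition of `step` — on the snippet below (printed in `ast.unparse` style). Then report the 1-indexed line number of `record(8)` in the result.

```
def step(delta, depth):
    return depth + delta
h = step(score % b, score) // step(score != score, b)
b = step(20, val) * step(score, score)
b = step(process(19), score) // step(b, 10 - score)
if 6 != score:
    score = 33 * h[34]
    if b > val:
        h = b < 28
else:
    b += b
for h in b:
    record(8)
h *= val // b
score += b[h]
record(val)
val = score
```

11

Transformed code:
h = (score + score % b) // (b + (score != score))
b = (val + 20) * (score + score)
b = (score + process(19)) // (10 - score + b)
if 6 != score:
    score = 33 * h[34]
    if b > val:
        h = b < 28
else:
    b += b
for h in b:
    record(8)
h *= val // b
score += b[h]
record(val)
val = score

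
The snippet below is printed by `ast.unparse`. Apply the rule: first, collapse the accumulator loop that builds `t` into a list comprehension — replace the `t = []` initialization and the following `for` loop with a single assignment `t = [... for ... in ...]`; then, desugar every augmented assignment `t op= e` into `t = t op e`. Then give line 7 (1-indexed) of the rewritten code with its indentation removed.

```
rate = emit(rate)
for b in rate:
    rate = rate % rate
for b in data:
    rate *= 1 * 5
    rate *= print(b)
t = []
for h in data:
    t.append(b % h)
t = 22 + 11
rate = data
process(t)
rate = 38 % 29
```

Transformed code:
rate = emit(rate)
for b in rate:
    rate = rate % rate
for b in data:
    rate = rate * (1 * 5)
    rate = rate * print(b)
t = [b % h for h in data]
t = 22 + 11
rate = data
process(t)
rate = 38 % 29

t = [b % h for h in data]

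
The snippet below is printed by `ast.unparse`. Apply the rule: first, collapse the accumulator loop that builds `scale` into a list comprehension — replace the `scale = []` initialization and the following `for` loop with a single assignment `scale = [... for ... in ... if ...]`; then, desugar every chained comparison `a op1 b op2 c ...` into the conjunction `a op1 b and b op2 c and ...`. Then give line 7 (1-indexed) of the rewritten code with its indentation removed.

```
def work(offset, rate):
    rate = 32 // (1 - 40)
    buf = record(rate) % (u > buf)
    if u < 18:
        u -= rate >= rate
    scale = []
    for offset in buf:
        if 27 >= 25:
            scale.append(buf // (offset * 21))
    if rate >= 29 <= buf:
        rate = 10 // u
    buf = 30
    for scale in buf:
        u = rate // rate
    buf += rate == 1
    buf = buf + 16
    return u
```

Transformed code:
def work(offset, rate):
    rate = 32 // (1 - 40)
    buf = record(rate) % (u > buf)
    if u < 18:
        u -= rate >= rate
    scale = [buf // (offset * 21) for offset in buf if 27 >= 25]
    if rate >= 29 and 29 <= buf:
        rate = 10 // u
    buf = 30
    for scale in buf:
        u = rate // rate
    buf += rate == 1
    buf = buf + 16
    return u

if rate >= 29 and 29 <= buf:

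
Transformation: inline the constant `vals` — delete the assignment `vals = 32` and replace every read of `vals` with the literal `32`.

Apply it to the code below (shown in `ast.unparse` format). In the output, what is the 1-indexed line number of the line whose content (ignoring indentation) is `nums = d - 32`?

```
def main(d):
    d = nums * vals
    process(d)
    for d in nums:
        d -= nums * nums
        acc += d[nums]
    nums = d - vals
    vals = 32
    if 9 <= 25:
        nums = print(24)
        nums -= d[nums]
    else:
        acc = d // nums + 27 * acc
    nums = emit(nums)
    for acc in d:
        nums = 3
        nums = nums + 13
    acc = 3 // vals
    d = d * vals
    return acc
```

Transformed code:
def main(d):
    d = nums * 32
    process(d)
    for d in nums:
        d -= nums * nums
        acc += d[nums]
    nums = d - 32
    if 9 <= 25:
        nums = print(24)
        nums -= d[nums]
    else:
        acc = d // nums + 27 * acc
    nums = emit(nums)
    for acc in d:
        nums = 3
        nums = nums + 13
    acc = 3 // 32
    d = d * 32
    return acc

7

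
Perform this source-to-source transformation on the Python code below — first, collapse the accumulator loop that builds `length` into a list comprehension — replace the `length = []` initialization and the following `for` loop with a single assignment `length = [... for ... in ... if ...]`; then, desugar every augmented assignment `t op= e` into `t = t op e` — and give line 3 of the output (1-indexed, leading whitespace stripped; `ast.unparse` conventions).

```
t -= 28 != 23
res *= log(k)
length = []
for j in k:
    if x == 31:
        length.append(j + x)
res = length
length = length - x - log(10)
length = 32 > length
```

Transformed code:
t = t - (28 != 23)
res = res * log(k)
length = [j + x for j in k if x == 31]
res = length
length = length - x - log(10)
length = 32 > length

length = [j + x for j in k if x == 31]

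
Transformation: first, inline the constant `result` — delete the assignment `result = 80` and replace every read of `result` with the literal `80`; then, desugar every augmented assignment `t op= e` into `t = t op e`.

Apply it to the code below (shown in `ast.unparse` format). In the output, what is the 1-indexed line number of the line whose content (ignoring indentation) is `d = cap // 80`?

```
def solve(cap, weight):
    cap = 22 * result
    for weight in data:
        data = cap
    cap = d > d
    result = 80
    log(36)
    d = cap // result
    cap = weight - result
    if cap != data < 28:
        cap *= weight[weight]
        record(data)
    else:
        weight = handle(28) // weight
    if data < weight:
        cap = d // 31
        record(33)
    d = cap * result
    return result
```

7

Transformed code:
def solve(cap, weight):
    cap = 22 * 80
    for weight in data:
        data = cap
    cap = d > d
    log(36)
    d = cap // 80
    cap = weight - 80
    if cap != data < 28:
        cap = cap * weight[weight]
        record(data)
    else:
        weight = handle(28) // weight
    if data < weight:
        cap = d // 31
        record(33)
    d = cap * 80
    return 80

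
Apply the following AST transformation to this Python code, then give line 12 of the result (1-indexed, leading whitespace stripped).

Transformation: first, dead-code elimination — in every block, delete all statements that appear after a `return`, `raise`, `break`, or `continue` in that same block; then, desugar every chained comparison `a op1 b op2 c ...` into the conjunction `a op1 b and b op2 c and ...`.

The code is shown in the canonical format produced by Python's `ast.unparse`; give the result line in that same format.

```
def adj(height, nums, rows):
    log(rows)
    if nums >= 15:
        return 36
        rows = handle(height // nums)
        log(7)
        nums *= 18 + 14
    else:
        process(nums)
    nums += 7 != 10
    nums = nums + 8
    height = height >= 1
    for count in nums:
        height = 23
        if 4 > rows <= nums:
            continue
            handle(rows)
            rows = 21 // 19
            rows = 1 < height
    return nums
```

if 4 > rows and rows <= nums:

Transformed code:
def adj(height, nums, rows):
    log(rows)
    if nums >= 15:
        return 36
    else:
        process(nums)
    nums += 7 != 10
    nums = nums + 8
    height = height >= 1
    for count in nums:
        height = 23
        if 4 > rows and rows <= nums:
            continue
    return nums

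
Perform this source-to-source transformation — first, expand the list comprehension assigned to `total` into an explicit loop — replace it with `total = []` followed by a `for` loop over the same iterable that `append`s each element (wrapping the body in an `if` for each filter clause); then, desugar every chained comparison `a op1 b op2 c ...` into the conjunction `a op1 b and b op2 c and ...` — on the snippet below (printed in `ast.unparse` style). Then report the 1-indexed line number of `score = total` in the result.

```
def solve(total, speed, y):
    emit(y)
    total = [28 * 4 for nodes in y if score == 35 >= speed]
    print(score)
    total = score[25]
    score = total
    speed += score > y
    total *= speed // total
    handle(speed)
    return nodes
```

Transformed code:
def solve(total, speed, y):
    emit(y)
    total = []
    for nodes in y:
        if score == 35 and 35 >= speed:
            total.append(28 * 4)
    print(score)
    total = score[25]
    score = total
    speed += score > y
    total *= speed // total
    handle(speed)
    return nodes

9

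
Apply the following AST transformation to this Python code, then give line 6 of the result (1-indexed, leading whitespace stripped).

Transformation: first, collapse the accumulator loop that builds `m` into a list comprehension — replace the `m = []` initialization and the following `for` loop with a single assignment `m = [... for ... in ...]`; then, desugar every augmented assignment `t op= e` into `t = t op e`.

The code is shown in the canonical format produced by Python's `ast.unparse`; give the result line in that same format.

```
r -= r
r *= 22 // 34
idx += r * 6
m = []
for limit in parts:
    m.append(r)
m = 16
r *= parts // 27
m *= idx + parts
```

Transformed code:
r = r - r
r = r * (22 // 34)
idx = idx + r * 6
m = [r for limit in parts]
m = 16
r = r * (parts // 27)
m = m * (idx + parts)

r = r * (parts // 27)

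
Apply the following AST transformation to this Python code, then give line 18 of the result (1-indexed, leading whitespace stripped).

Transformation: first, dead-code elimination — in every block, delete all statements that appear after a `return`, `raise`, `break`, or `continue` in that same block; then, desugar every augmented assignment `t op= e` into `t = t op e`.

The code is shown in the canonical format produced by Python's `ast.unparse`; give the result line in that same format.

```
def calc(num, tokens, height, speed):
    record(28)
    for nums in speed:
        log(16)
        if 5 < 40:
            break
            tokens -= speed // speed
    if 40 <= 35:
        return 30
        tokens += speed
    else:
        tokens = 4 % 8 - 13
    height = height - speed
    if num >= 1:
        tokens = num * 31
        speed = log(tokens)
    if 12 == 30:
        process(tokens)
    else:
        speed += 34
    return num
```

speed = speed + 34

Transformed code:
def calc(num, tokens, height, speed):
    record(28)
    for nums in speed:
        log(16)
        if 5 < 40:
            break
    if 40 <= 35:
        return 30
    else:
        tokens = 4 % 8 - 13
    height = height - speed
    if num >= 1:
        tokens = num * 31
        speed = log(tokens)
    if 12 == 30:
        process(tokens)
    else:
        speed = speed + 34
    return num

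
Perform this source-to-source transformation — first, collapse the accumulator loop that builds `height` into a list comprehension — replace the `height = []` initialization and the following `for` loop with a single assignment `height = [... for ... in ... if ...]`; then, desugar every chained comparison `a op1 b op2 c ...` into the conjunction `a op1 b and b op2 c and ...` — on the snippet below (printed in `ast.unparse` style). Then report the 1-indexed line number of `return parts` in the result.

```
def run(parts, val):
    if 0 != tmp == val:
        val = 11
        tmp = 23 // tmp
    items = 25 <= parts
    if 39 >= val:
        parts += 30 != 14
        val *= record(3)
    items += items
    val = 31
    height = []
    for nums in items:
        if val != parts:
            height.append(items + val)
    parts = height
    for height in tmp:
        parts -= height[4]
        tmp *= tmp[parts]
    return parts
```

Transformed code:
def run(parts, val):
    if 0 != tmp and tmp == val:
        val = 11
        tmp = 23 // tmp
    items = 25 <= parts
    if 39 >= val:
        parts += 30 != 14
        val *= record(3)
    items += items
    val = 31
    height = [items + val for nums in items if val != parts]
    parts = height
    for height in tmp:
        parts -= height[4]
        tmp *= tmp[parts]
    return parts

16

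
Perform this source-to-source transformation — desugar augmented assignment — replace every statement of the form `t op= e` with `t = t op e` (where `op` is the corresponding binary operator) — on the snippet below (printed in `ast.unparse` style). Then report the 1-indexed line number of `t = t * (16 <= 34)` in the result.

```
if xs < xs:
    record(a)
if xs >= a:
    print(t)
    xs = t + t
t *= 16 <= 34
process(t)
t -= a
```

Transformed code:
if xs < xs:
    record(a)
if xs >= a:
    print(t)
    xs = t + t
t = t * (16 <= 34)
process(t)
t = t - a

6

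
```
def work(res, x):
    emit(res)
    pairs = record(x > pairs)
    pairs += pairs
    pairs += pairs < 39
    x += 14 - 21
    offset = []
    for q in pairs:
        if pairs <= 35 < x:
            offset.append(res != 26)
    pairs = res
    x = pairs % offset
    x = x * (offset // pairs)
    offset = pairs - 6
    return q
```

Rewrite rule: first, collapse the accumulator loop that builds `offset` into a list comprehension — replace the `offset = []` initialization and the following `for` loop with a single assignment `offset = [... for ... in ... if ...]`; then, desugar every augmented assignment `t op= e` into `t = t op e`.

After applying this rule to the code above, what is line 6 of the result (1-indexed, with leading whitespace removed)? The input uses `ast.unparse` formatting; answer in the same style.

Transformed code:
def work(res, x):
    emit(res)
    pairs = record(x > pairs)
    pairs = pairs + pairs
    pairs = pairs + (pairs < 39)
    x = x + (14 - 21)
    offset = [res != 26 for q in pairs if pairs <= 35 < x]
    pairs = res
    x = pairs % offset
    x = x * (offset // pairs)
    offset = pairs - 6
    return q

x = x + (14 - 21)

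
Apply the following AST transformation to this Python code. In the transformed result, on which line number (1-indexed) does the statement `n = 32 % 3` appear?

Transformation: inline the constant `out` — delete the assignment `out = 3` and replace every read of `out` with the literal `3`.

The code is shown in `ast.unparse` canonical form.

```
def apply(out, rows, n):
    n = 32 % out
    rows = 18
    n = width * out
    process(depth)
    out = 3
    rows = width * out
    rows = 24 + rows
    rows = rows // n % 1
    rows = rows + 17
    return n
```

Transformed code:
def apply(out, rows, n):
    n = 32 % 3
    rows = 18
    n = width * 3
    process(depth)
    rows = width * 3
    rows = 24 + rows
    rows = rows // n % 1
    rows = rows + 17
    return n

2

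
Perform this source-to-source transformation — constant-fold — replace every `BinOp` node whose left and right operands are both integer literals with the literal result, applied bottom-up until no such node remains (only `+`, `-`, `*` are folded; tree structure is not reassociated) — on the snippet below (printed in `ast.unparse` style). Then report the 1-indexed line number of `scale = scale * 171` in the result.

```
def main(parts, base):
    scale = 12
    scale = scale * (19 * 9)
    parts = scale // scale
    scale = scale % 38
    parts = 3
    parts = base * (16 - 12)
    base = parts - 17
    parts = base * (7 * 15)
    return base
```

3

Transformed code:
def main(parts, base):
    scale = 12
    scale = scale * 171
    parts = scale // scale
    scale = scale % 38
    parts = 3
    parts = base * 4
    base = parts - 17
    parts = base * 105
    return base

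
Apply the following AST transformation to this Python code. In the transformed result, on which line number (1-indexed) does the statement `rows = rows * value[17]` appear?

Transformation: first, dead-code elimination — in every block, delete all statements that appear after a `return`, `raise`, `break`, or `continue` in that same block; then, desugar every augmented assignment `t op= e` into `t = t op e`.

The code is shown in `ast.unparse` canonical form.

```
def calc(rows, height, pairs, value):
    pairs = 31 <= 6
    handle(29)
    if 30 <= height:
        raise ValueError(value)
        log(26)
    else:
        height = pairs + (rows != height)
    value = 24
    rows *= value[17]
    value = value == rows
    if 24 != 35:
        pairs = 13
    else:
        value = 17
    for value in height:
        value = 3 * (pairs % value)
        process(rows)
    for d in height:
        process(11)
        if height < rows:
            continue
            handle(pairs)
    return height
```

Transformed code:
def calc(rows, height, pairs, value):
    pairs = 31 <= 6
    handle(29)
    if 30 <= height:
        raise ValueError(value)
    else:
        height = pairs + (rows != height)
    value = 24
    rows = rows * value[17]
    value = value == rows
    if 24 != 35:
        pairs = 13
    else:
        value = 17
    for value in height:
        value = 3 * (pairs % value)
        process(rows)
    for d in height:
        process(11)
        if height < rows:
            continue
    return height

9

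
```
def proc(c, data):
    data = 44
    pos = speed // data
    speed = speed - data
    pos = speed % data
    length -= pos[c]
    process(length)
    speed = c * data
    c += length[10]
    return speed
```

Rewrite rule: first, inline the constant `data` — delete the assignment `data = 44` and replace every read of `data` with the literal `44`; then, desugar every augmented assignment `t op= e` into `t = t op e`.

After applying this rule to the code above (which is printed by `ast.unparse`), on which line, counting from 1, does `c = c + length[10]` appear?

8

Transformed code:
def proc(c, data):
    pos = speed // 44
    speed = speed - 44
    pos = speed % 44
    length = length - pos[c]
    process(length)
    speed = c * 44
    c = c + length[10]
    return speed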